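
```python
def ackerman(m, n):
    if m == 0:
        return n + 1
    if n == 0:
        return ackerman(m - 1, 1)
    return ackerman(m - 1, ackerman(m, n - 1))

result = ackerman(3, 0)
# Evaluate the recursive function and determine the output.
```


ackerman(3, 0)
n == 0: return ackerman(2, 1)
= ackerman(2, 1) = 5
= 5


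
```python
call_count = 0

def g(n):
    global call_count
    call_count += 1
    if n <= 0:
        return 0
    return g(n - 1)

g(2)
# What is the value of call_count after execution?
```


g(2) calls g(1) calls ... calls g(0)
Total calls: 2 + 1 (for base case) = 3


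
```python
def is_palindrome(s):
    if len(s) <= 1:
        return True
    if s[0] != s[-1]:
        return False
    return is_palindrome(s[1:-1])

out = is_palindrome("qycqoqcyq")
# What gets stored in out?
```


is_palindrome("qycqoqcyq")
"qycqoqcyq": s[0]='q' == s[-1]='q' -> is_palindrome("ycqoqcy")
"ycqoqcy": s[0]='y' == s[-1]='y' -> is_palindrome("cqoqc")
"cqoqc": s[0]='c' == s[-1]='c' -> is_palindrome("qoq")
"qoq": s[0]='q' == s[-1]='q' -> is_palindrome("o")
"o": len <= 1 -> True
= True


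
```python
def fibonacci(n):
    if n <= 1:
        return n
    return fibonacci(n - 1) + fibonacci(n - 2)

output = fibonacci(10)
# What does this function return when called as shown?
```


fibonacci(10)
= fibonacci(9) + fibonacci(8)
= (fibonacci(8) + fibonacci(7)) + fibonacci(8)
Computing bottom-up: fibonacci(0)=0, fibonacci(1)=1, fibonacci(2)=1, fibonacci(3)=2, fibonacci(4)=3, fibonacci(5)=5, fibonacci(6)=8, fibonacci(7)=13, fibonacci(8)=21, fibonacci(9)=34, fibonacci(10)=55
= 55


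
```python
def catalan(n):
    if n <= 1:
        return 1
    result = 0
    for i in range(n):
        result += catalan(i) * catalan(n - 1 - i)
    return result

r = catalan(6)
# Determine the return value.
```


catalan(6)
= sum of catalan(i) * catalan(6-1-i) for i in 0..5
First compute sub-values bottom-up:
  catalan(0) = 1, catalan(1) = 1
  catalan(2) = 1*1 + 1*1 = 2
  catalan(3) = 1*2 + 1*1 + 2*1 = 5
  catalan(4) = 1*5 + 1*2 + 2*1 + 5*1 = 14
  catalan(5) = 1*14 + 1*5 + 2*2 + 5*1 + 14*1 = 42
Now catalan(6):
  catalan(0)*catalan(5) = 1*42 = 42
  catalan(1)*catalan(4) = 1*14 = 14
  catalan(2)*catalan(3) = 2*5 = 10
  catalan(3)*catalan(2) = 5*2 = 10
  catalan(4)*catalan(1) = 14*1 = 14
  catalan(5)*catalan(0) = 42*1 = 42
= 42 + 14 + 10 + 10 + 14 + 42
= 132


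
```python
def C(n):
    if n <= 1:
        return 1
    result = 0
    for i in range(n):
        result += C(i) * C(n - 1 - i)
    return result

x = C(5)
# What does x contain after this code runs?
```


C(5)
= sum of C(i) * C(5-1-i) for i in 0..4
First compute sub-values bottom-up:
  C(0) = 1, C(1) = 1
  C(2) = 1*1 + 1*1 = 2
  C(3) = 1*2 + 1*1 + 2*1 = 5
  C(4) = 1*5 + 1*2 + 2*1 + 5*1 = 14
Now C(5):
  C(0)*C(4) = 1*14 = 14
  C(1)*C(3) = 1*5 = 5
  C(2)*C(2) = 2*2 = 4
  C(3)*C(1) = 5*1 = 5
  C(4)*C(0) = 14*1 = 14
= 14 + 5 + 4 + 5 + 14
= 42


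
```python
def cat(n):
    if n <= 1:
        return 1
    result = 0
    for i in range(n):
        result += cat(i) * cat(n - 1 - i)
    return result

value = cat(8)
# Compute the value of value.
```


cat(8)
= sum of cat(i) * cat(8-1-i) for i in 0..7
First compute sub-values bottom-up:
  cat(0) = 1, cat(1) = 1
  cat(2) = 1*1 + 1*1 = 2
  cat(3) = 1*2 + 1*1 + 2*1 = 5
  cat(4) = 1*5 + 1*2 + 2*1 + 5*1 = 14
  cat(5) = 1*14 + 1*5 + 2*2 + 5*1 + 14*1 = 42
  cat(6) = 1*42 + 1*14 + 2*5 + 5*2 + 14*1 + 42*1 = 132
  cat(7) = 1*132 + 1*42 + 2*14 + 5*5 + 14*2 + 42*1 + 132*1 = 429
Now cat(8):
  cat(0)*cat(7) = 1*429 = 429
  cat(1)*cat(6) = 1*132 = 132
  cat(2)*cat(5) = 2*42 = 84
  cat(3)*cat(4) = 5*14 = 70
  cat(4)*cat(3) = 14*5 = 70
  cat(5)*cat(2) = 42*2 = 84
  cat(6)*cat(1) = 132*1 = 132
  cat(7)*cat(0) = 429*1 = 429
= 429 + 132 + 84 + 70 + 70 + 84 + 132 + 429
= 1430


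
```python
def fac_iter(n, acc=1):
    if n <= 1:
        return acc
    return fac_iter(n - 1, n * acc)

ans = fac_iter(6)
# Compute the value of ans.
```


fac_iter(6, 1)
= fac_iter(5, 6 * 1) = fac_iter(5, 6)
= fac_iter(4, 5 * 6) = fac_iter(4, 30)
= fac_iter(3, 4 * 30) = fac_iter(3, 120)
= fac_iter(2, 3 * 120) = fac_iter(2, 360)
= fac_iter(1, 2 * 360) = fac_iter(1, 720)
n <= 1, return acc = 720


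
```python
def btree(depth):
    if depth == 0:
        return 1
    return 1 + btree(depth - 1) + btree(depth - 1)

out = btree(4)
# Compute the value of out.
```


btree(4)
= 1 + btree(3) + btree(3)
= 1 + 2 * btree(3)
btree(k) = 2^(k+1) - 1
btree(0) = 1
btree(1) = 3
btree(2) = 7
btree(3) = 15
btree(4) = 31
btree(4) = 2^5 - 1 = 31


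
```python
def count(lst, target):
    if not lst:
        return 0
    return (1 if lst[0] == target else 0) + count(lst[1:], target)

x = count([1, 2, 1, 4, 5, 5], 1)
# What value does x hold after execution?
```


count([1, 2, 1, 4, 5, 5], 1)
lst[0]=1 == 1: 1 + count([2, 1, 4, 5, 5], 1)
lst[0]=2 != 1: 0 + count([1, 4, 5, 5], 1)
lst[0]=1 == 1: 1 + count([4, 5, 5], 1)
lst[0]=4 != 1: 0 + count([5, 5], 1)
lst[0]=5 != 1: 0 + count([5], 1)
lst[0]=5 != 1: 0 + count([], 1)
= 2


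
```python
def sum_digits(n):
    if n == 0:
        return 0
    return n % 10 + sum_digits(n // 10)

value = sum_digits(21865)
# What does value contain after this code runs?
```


sum_digits(21865)
= 5 + sum_digits(2186)
= 5 + 6 + sum_digits(218)
= 5 + 6 + 8 + sum_digits(21)
= 5 + 6 + 8 + 1 + sum_digits(2)
= 5 + 6 + 8 + 1 + 2 + sum_digits(0)
= 5 + 6 + 8 + 1 + 2 + 0
= 22


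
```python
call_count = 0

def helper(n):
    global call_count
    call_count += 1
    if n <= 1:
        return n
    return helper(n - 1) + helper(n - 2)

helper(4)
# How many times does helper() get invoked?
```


helper(4) calls helper(3) and helper(2); each non-base call branches into two more.
Let C(k) = total number of calls made by helper(k), including the call to helper(k) itself.
Base cases: C(0) = 1, C(1) = 1
Recurrence: C(k) = 1 + C(k-1) + C(k-2)
  C(2) = 1 + C(1) + C(0) = 1 + 1 + 1 = 3
  C(3) = 1 + C(2) + C(1) = 1 + 3 + 1 = 5
  C(4) = 1 + C(3) + C(2) = 1 + 5 + 3 = 9
Total calls = C(4) = 9


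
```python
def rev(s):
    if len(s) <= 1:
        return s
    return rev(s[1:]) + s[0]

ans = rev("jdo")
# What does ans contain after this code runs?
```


rev("jdo")
= rev("do") + "j"
= rev("o") + "d" + "j"
= "o" + "d" + "j"
= "odj"


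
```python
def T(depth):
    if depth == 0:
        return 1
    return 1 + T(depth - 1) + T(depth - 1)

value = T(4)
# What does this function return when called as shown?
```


T(4)
= 1 + T(3) + T(3)
= 1 + 2 * T(3)
T(k) = 2^(k+1) - 1
T(0) = 1
T(1) = 3
T(2) = 7
T(3) = 15
T(4) = 31
T(4) = 2^5 - 1 = 31


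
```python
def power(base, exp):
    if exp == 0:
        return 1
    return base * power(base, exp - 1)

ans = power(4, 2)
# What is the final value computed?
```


power(4, 2)
= 4 * power(4, 1)
= 4 * 4 * power(4, 0)
= 4 * 4 * 1
= 16


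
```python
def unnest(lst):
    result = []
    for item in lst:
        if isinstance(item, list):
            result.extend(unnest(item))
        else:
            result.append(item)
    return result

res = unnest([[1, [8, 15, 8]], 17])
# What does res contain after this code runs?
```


unnest([[1, [8, 15, 8]], 17])
Processing each element:
  [1, [8, 15, 8]] is a list -> unnest recursively -> [1, 8, 15, 8]
  17 is not a list -> append 17
= [1, 8, 15, 8, 17]


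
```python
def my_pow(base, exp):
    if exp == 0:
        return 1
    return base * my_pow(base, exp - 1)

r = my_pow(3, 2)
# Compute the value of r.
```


my_pow(3, 2)
= 3 * my_pow(3, 1)
= 3 * 3 * my_pow(3, 0)
= 3 * 3 * 1
= 9


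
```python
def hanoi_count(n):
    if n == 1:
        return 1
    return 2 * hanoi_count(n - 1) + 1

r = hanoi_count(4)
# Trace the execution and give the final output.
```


hanoi_count(4)
= 2 * hanoi_count(3) + 1
= 2 * (2 * hanoi_count(2) + 1) + 1
= 2 * (2 * (2 * hanoi_count(1) + 1) + 1) + 1
Now compute bottom-up:
hanoi_count(1) = 1
hanoi_count(2) = 2 * 1 + 1 = 3
hanoi_count(3) = 2 * 3 + 1 = 7
hanoi_count(4) = 2 * 7 + 1 = 15
= 15


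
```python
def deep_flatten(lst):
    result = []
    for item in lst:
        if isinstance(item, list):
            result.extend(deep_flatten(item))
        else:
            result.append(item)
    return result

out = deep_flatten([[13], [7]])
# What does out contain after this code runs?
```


deep_flatten([[13], [7]])
Processing each element:
  [13] is a list -> deep_flatten recursively -> [13]
  [7] is a list -> deep_flatten recursively -> [7]
= [13, 7]


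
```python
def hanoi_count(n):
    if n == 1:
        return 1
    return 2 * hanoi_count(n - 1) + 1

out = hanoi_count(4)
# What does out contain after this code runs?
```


hanoi_count(4)
= 2 * hanoi_count(3) + 1
= 2 * (2 * hanoi_count(2) + 1) + 1
= 2 * (2 * (2 * hanoi_count(1) + 1) + 1) + 1
Now compute bottom-up:
hanoi_count(1) = 1
hanoi_count(2) = 2 * 1 + 1 = 3
hanoi_count(3) = 2 * 3 + 1 = 7
hanoi_count(4) = 2 * 7 + 1 = 15
= 15


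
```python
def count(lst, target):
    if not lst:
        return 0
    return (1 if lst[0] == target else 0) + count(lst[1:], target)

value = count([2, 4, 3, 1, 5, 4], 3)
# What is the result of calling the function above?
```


count([2, 4, 3, 1, 5, 4], 3)
lst[0]=2 != 3: 0 + count([4, 3, 1, 5, 4], 3)
lst[0]=4 != 3: 0 + count([3, 1, 5, 4], 3)
lst[0]=3 == 3: 1 + count([1, 5, 4], 3)
lst[0]=1 != 3: 0 + count([5, 4], 3)
lst[0]=5 != 3: 0 + count([4], 3)
lst[0]=4 != 3: 0 + count([], 3)
= 1


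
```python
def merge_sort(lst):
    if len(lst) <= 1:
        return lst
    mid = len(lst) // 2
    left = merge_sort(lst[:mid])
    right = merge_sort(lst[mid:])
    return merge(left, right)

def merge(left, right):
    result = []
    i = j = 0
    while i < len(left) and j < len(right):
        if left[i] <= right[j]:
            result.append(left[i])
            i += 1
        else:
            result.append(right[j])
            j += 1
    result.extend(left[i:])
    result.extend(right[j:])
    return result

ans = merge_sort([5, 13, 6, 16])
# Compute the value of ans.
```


merge_sort([5, 13, 6, 16])
Split into [5, 13] and [6, 16]
Left sorted: [5, 13]
Right sorted: [6, 16]
Merge [5, 13] and [6, 16]
= [5, 6, 13, 16]


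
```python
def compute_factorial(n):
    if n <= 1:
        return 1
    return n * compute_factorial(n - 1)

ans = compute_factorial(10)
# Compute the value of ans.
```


compute_factorial(10)
= 10 * compute_factorial(9)
= 10 * 9 * compute_factorial(8)
= 10 * 9 * 8 * compute_factorial(7)
= 10 * 9 * 8 * 7 * compute_factorial(6)
= 10 * 9 * 8 * 7 * 6 * compute_factorial(5)
= 10 * 9 * 8 * 7 * 6 * 5 * compute_factorial(4)
= 10 * 9 * 8 * 7 * 6 * 5 * 4 * compute_factorial(3)
= 10 * 9 * 8 * 7 * 6 * 5 * 4 * 3 * compute_factorial(2)
= 10 * 9 * 8 * 7 * 6 * 5 * 4 * 3 * 2 * compute_factorial(1)
= 10 * 9 * 8 * 7 * 6 * 5 * 4 * 3 * 2 * 1
= 3628800


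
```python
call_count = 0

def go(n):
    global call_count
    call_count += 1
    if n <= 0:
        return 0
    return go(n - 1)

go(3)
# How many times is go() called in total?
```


go(3) calls go(2) calls ... calls go(0)
Total calls: 3 + 1 (for base case) = 4


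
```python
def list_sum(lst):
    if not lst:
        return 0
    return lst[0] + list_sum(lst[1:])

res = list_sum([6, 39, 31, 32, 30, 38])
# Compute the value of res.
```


list_sum([6, 39, 31, 32, 30, 38])
= 6 + list_sum([39, 31, 32, 30, 38])
= 6 + 39 + list_sum([31, 32, 30, 38])
= 6 + 39 + 31 + list_sum([32, 30, 38])
= 6 + 39 + 31 + 32 + list_sum([30, 38])
= 6 + 39 + 31 + 32 + 30 + list_sum([38])
= 6 + 39 + 31 + 32 + 30 + 38 + list_sum([])
= 6 + 39 + 31 + 32 + 30 + 38 + 0
= 176


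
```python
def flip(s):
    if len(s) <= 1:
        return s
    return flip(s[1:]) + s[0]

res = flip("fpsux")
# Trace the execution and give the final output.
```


flip("fpsux")
= flip("psux") + "f"
= flip("sux") + "p" + "f"
= flip("ux") + "s" + "p" + "f"
= flip("x") + "u" + "s" + "p" + "f"
= "x" + "u" + "s" + "p" + "f"
= "xuspf"


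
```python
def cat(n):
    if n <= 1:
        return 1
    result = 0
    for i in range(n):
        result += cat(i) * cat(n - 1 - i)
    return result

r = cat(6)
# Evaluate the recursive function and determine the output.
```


cat(6)
= sum of cat(i) * cat(6-1-i) for i in 0..5
First compute sub-values bottom-up:
  cat(0) = 1, cat(1) = 1
  cat(2) = 1*1 + 1*1 = 2
  cat(3) = 1*2 + 1*1 + 2*1 = 5
  cat(4) = 1*5 + 1*2 + 2*1 + 5*1 = 14
  cat(5) = 1*14 + 1*5 + 2*2 + 5*1 + 14*1 = 42
Now cat(6):
  cat(0)*cat(5) = 1*42 = 42
  cat(1)*cat(4) = 1*14 = 14
  cat(2)*cat(3) = 2*5 = 10
  cat(3)*cat(2) = 5*2 = 10
  cat(4)*cat(1) = 14*1 = 14
  cat(5)*cat(0) = 42*1 = 42
= 42 + 14 + 10 + 10 + 14 + 42
= 132


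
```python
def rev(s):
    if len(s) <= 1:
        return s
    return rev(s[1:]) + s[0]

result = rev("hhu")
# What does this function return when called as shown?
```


rev("hhu")
= rev("hu") + "h"
= rev("u") + "h" + "h"
= "u" + "h" + "h"
= "uhh"


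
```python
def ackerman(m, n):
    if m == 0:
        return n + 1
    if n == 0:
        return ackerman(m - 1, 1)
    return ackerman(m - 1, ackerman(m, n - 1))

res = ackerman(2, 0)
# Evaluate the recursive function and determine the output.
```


ackerman(2, 0)
n == 0: return ackerman(1, 1)
= ackerman(1, 1) = 3
= 3


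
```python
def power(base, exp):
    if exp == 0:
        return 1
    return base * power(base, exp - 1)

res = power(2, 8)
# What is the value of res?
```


power(2, 8)
= 2 * power(2, 7)
= 2 * 2 * power(2, 6)
= 2 * 2 * 2 * power(2, 5)
= 2 * 2 * 2 * 2 * power(2, 4)
= 2 * 2 * 2 * 2 * 2 * power(2, 3)
= 2 * 2 * 2 * 2 * 2 * 2 * power(2, 2)
= 2 * 2 * 2 * 2 * 2 * 2 * 2 * power(2, 1)
= 2 * 2 * 2 * 2 * 2 * 2 * 2 * 2 * power(2, 0)
= 2 * 2 * 2 * 2 * 2 * 2 * 2 * 2 * 1
= 256


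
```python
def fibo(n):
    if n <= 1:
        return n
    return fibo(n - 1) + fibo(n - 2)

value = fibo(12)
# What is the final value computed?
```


fibo(12)
= fibo(11) + fibo(10)
= (fibo(10) + fibo(9)) + fibo(10)
Computing bottom-up: fibo(0)=0, fibo(1)=1, fibo(2)=1, fibo(3)=2, fibo(4)=3, fibo(5)=5, fibo(6)=8, fibo(7)=13, fibo(8)=21, fibo(9)=34, fibo(10)=55, fibo(11)=89, fibo(12)=144
= 144


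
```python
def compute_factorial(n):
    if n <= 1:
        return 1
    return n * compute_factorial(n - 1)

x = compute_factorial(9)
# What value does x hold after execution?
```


compute_factorial(9)
= 9 * compute_factorial(8)
= 9 * 8 * compute_factorial(7)
= 9 * 8 * 7 * compute_factorial(6)
= 9 * 8 * 7 * 6 * compute_factorial(5)
= 9 * 8 * 7 * 6 * 5 * compute_factorial(4)
= 9 * 8 * 7 * 6 * 5 * 4 * compute_factorial(3)
= 9 * 8 * 7 * 6 * 5 * 4 * 3 * compute_factorial(2)
= 9 * 8 * 7 * 6 * 5 * 4 * 3 * 2 * compute_factorial(1)
= 9 * 8 * 7 * 6 * 5 * 4 * 3 * 2 * 1
= 362880


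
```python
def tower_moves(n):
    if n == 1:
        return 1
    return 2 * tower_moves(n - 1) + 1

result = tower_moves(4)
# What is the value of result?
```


tower_moves(4)
= 2 * tower_moves(3) + 1
= 2 * (2 * tower_moves(2) + 1) + 1
= 2 * (2 * (2 * tower_moves(1) + 1) + 1) + 1
Now compute bottom-up:
tower_moves(1) = 1
tower_moves(2) = 2 * 1 + 1 = 3
tower_moves(3) = 2 * 3 + 1 = 7
tower_moves(4) = 2 * 7 + 1 = 15
= 15


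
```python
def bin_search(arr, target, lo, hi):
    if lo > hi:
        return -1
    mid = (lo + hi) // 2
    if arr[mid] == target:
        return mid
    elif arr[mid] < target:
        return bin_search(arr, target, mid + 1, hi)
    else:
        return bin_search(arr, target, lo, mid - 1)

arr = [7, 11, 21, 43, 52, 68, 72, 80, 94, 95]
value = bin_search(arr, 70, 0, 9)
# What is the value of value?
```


bin_search(arr, 70, 0, 9)
lo=0, hi=9, mid=4, arr[mid]=52
52 < 70, search right half
lo=5, hi=9, mid=7, arr[mid]=80
80 > 70, search left half
lo=5, hi=6, mid=5, arr[mid]=68
68 < 70, search right half
lo=6, hi=6, mid=6, arr[mid]=72
72 > 70, search left half
lo > hi, target not found, return -1
= -1


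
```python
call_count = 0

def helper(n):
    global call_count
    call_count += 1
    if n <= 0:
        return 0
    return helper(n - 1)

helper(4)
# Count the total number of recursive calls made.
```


helper(4) calls helper(3) calls ... calls helper(0)
Total calls: 4 + 1 (for base case) = 5


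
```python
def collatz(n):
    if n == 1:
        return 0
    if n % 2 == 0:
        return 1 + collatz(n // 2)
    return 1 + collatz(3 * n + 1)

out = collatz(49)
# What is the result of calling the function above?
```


collatz(49)
49 is odd -> 3*49+1 = 148 -> collatz(148)
148 is even -> collatz(74)
74 is even -> collatz(37)
37 is odd -> 3*37+1 = 112 -> collatz(112)
112 is even -> collatz(56)
56 is even -> collatz(28)
28 is even -> collatz(14)
14 is even -> collatz(7)
7 is odd -> 3*7+1 = 22 -> collatz(22)
22 is even -> collatz(11)
11 is odd -> 3*11+1 = 34 -> collatz(34)
34 is even -> collatz(17)
17 is odd -> 3*17+1 = 52 -> collatz(52)
52 is even -> collatz(26)
26 is even -> collatz(13)
13 is odd -> 3*13+1 = 40 -> collatz(40)
40 is even -> collatz(20)
20 is even -> collatz(10)
10 is even -> collatz(5)
5 is odd -> 3*5+1 = 16 -> collatz(16)
16 is even -> collatz(8)
8 is even -> collatz(4)
4 is even -> collatz(2)
2 is even -> collatz(1)
Reached 1 after 24 steps
= 24


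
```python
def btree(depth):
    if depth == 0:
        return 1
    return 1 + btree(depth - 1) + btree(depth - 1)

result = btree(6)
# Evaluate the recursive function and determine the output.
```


btree(6)
= 1 + btree(5) + btree(5)
= 1 + 2 * btree(5)
btree(k) = 2^(k+1) - 1
btree(0) = 1
btree(1) = 3
btree(2) = 7
btree(3) = 15
btree(4) = 31
btree(6) = 2^7 - 1 = 127


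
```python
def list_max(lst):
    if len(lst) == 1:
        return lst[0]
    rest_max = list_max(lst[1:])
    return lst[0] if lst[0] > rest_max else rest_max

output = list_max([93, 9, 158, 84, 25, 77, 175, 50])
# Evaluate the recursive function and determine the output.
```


list_max([93, 9, 158, 84, 25, 77, 175, 50])
= compare 93 with list_max([9, 158, 84, 25, 77, 175, 50])
= compare 9 with list_max([158, 84, 25, 77, 175, 50])
= compare 158 with list_max([84, 25, 77, 175, 50])
= compare 84 with list_max([25, 77, 175, 50])
= compare 25 with list_max([77, 175, 50])
= compare 77 with list_max([175, 50])
= compare 175 with list_max([50])
Base: list_max([50]) = 50
compare 175 with 50: max = 175
compare 77 with 175: max = 175
compare 25 with 175: max = 175
compare 84 with 175: max = 175
compare 158 with 175: max = 175
compare 9 with 175: max = 175
compare 93 with 175: max = 175
= 175


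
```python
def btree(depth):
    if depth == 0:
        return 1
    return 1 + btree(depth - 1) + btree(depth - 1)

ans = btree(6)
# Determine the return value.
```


btree(6)
= 1 + btree(5) + btree(5)
= 1 + 2 * btree(5)
btree(k) = 2^(k+1) - 1
btree(0) = 1
btree(1) = 3
btree(2) = 7
btree(3) = 15
btree(4) = 31
btree(6) = 2^7 - 1 = 127


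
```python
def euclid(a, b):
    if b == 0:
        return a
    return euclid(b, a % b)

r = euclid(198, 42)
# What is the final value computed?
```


euclid(198, 42)
= euclid(42, 198 % 42) = euclid(42, 30)
= euclid(30, 42 % 30) = euclid(30, 12)
= euclid(12, 30 % 12) = euclid(12, 6)
= euclid(6, 12 % 6) = euclid(6, 0)
b == 0, return a = 6


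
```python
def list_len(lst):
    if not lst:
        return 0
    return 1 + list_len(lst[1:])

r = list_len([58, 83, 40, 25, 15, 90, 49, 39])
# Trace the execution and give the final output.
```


list_len([58, 83, 40, 25, 15, 90, 49, 39])
= 1 + list_len([83, 40, 25, 15, 90, 49, 39])
= 1 + 1 + list_len([40, 25, 15, 90, 49, 39])
= 1 + 1 + 1 + list_len([25, 15, 90, 49, 39])
= 1 + 1 + 1 + 1 + list_len([15, 90, 49, 39])
= 1 + 1 + 1 + 1 + 1 + list_len([90, 49, 39])
= 1 + 1 + 1 + 1 + 1 + 1 + list_len([49, 39])
= 1 + 1 + 1 + 1 + 1 + 1 + 1 + list_len([39])
= 1 + 1 + 1 + 1 + 1 + 1 + 1 + 1 + list_len([])
= 1 + 1 + 1 + 1 + 1 + 1 + 1 + 1 + 0
= 8


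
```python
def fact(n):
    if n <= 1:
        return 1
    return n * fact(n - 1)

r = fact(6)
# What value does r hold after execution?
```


fact(6)
= 6 * fact(5)
= 6 * 5 * fact(4)
= 6 * 5 * 4 * fact(3)
= 6 * 5 * 4 * 3 * fact(2)
= 6 * 5 * 4 * 3 * 2 * fact(1)
= 6 * 5 * 4 * 3 * 2 * 1
= 720


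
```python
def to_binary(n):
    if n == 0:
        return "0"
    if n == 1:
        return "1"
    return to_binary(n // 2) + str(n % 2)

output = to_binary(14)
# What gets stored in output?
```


to_binary(14)
= to_binary(7) + "0"
= to_binary(3) + "1" + "0"
= to_binary(1) + "1" + "1" + "0"
= "1" + "1" + "1" + "0"
= "1110"


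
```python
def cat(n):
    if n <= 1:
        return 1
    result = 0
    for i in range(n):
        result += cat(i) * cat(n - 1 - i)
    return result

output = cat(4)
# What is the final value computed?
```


cat(4)
= sum of cat(i) * cat(4-1-i) for i in 0..3
First compute sub-values bottom-up:
  cat(0) = 1, cat(1) = 1
  cat(2) = 1*1 + 1*1 = 2
  cat(3) = 1*2 + 1*1 + 2*1 = 5
Now cat(4):
  cat(0)*cat(3) = 1*5 = 5
  cat(1)*cat(2) = 1*2 = 2
  cat(2)*cat(1) = 2*1 = 2
  cat(3)*cat(0) = 5*1 = 5
= 5 + 2 + 2 + 5
= 14


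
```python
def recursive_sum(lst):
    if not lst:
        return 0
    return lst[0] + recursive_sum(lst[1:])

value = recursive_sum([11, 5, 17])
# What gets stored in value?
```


recursive_sum([11, 5, 17])
= 11 + recursive_sum([5, 17])
= 11 + 5 + recursive_sum([17])
= 11 + 5 + 17 + recursive_sum([])
= 11 + 5 + 17 + 0
= 33


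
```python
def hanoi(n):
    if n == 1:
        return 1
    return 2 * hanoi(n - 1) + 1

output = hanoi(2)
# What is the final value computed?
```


hanoi(2)
= 2 * hanoi(1) + 1
Now compute bottom-up:
hanoi(1) = 1
hanoi(2) = 2 * 1 + 1 = 3
= 3


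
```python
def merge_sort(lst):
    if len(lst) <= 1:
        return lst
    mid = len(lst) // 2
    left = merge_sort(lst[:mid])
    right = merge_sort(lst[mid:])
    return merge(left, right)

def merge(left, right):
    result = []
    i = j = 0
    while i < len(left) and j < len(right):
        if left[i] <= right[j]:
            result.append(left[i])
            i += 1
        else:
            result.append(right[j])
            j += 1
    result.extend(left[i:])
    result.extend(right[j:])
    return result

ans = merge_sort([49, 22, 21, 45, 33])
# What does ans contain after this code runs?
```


merge_sort([49, 22, 21, 45, 33])
Split into [49, 22] and [21, 45, 33]
Left sorted: [22, 49]
Right sorted: [21, 33, 45]
Merge [22, 49] and [21, 33, 45]
= [21, 22, 33, 45, 49]


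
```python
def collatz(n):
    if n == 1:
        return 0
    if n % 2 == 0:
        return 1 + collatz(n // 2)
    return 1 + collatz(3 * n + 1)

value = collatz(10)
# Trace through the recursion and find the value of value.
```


collatz(10)
10 is even -> collatz(5)
5 is odd -> 3*5+1 = 16 -> collatz(16)
16 is even -> collatz(8)
8 is even -> collatz(4)
4 is even -> collatz(2)
2 is even -> collatz(1)
Reached 1 after 6 steps
= 6


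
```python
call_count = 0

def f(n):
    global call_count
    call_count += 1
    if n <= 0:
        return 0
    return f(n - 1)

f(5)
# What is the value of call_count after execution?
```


f(5) calls f(4) calls ... calls f(0)
Total calls: 5 + 1 (for base case) = 6


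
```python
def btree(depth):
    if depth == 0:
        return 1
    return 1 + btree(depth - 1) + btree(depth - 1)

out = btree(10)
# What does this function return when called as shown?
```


btree(10)
= 1 + btree(9) + btree(9)
= 1 + 2 * btree(9)
btree(k) = 2^(k+1) - 1
btree(0) = 1
btree(1) = 3
btree(2) = 7
btree(3) = 15
btree(4) = 31
btree(10) = 2^11 - 1 = 2047


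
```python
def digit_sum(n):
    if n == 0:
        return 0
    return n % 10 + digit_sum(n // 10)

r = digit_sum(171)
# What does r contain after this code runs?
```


digit_sum(171)
= 1 + digit_sum(17)
= 1 + 7 + digit_sum(1)
= 1 + 7 + 1 + digit_sum(0)
= 1 + 7 + 1 + 0
= 9


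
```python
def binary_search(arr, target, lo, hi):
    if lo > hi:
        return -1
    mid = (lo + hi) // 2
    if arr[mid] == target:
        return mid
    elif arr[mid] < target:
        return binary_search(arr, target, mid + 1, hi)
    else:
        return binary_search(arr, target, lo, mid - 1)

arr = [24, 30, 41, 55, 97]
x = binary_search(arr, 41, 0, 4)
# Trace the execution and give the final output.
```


binary_search(arr, 41, 0, 4)
lo=0, hi=4, mid=2, arr[mid]=41
arr[2] == 41, found at index 2
= 2


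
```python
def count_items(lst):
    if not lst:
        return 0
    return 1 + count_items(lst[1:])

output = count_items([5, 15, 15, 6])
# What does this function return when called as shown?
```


count_items([5, 15, 15, 6])
= 1 + count_items([15, 15, 6])
= 1 + 1 + count_items([15, 6])
= 1 + 1 + 1 + count_items([6])
= 1 + 1 + 1 + 1 + count_items([])
= 1 + 1 + 1 + 1 + 0
= 4


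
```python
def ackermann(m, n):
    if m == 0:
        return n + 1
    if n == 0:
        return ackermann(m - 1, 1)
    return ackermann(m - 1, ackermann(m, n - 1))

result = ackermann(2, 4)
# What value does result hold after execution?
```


ackermann(2, 4)
= ackermann(1, ackermann(2, 3))
First compute ackermann(2, 3) = 9
= ackermann(1, 9)
= 11


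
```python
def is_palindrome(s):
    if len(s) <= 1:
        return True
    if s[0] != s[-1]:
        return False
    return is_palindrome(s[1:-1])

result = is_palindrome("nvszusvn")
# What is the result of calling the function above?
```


is_palindrome("nvszusvn")
"nvszusvn": s[0]='n' == s[-1]='n' -> is_palindrome("vszusv")
"vszusv": s[0]='v' == s[-1]='v' -> is_palindrome("szus")
"szus": s[0]='s' == s[-1]='s' -> is_palindrome("zu")
"zu": s[0]='z' != s[-1]='u' -> False
= False


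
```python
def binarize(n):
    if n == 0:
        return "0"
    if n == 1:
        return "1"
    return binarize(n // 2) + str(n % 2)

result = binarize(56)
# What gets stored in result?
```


binarize(56)
= binarize(28) + "0"
= binarize(14) + "0" + "0"
= binarize(7) + "0" + "0" + "0"
= binarize(3) + "1" + "0" + "0" + "0"
= binarize(1) + "1" + "1" + "0" + "0" + "0"
= "1" + "1" + "1" + "0" + "0" + "0"
= "111000"


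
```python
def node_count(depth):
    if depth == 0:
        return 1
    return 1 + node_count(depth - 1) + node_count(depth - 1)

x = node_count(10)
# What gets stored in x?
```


node_count(10)
= 1 + node_count(9) + node_count(9)
= 1 + 2 * node_count(9)
node_count(k) = 2^(k+1) - 1
node_count(0) = 1
node_count(1) = 3
node_count(2) = 7
node_count(3) = 15
node_count(4) = 31
node_count(10) = 2^11 - 1 = 2047


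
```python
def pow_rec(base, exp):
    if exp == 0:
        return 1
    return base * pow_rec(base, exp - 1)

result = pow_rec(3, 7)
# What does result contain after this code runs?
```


pow_rec(3, 7)
= 3 * pow_rec(3, 6)
= 3 * 3 * pow_rec(3, 5)
= 3 * 3 * 3 * pow_rec(3, 4)
= 3 * 3 * 3 * 3 * pow_rec(3, 3)
= 3 * 3 * 3 * 3 * 3 * pow_rec(3, 2)
= 3 * 3 * 3 * 3 * 3 * 3 * pow_rec(3, 1)
= 3 * 3 * 3 * 3 * 3 * 3 * 3 * pow_rec(3, 0)
= 3 * 3 * 3 * 3 * 3 * 3 * 3 * 1
= 2187


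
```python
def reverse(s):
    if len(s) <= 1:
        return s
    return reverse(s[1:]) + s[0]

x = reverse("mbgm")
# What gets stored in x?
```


reverse("mbgm")
= reverse("bgm") + "m"
= reverse("gm") + "b" + "m"
= reverse("m") + "g" + "b" + "m"
= "m" + "g" + "b" + "m"
= "mgbm"


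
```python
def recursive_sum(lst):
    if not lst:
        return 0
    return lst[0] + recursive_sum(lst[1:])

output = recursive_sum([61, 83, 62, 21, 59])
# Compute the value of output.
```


recursive_sum([61, 83, 62, 21, 59])
= 61 + recursive_sum([83, 62, 21, 59])
= 61 + 83 + recursive_sum([62, 21, 59])
= 61 + 83 + 62 + recursive_sum([21, 59])
= 61 + 83 + 62 + 21 + recursive_sum([59])
= 61 + 83 + 62 + 21 + 59 + recursive_sum([])
= 61 + 83 + 62 + 21 + 59 + 0
= 286


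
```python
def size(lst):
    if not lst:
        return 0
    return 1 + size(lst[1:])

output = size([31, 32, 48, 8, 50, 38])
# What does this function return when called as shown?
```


size([31, 32, 48, 8, 50, 38])
= 1 + size([32, 48, 8, 50, 38])
= 1 + 1 + size([48, 8, 50, 38])
= 1 + 1 + 1 + size([8, 50, 38])
= 1 + 1 + 1 + 1 + size([50, 38])
= 1 + 1 + 1 + 1 + 1 + size([38])
= 1 + 1 + 1 + 1 + 1 + 1 + size([])
= 1 + 1 + 1 + 1 + 1 + 1 + 0
= 6


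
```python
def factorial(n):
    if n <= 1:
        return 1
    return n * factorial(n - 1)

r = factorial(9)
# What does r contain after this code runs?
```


factorial(9)
= 9 * factorial(8)
= 9 * 8 * factorial(7)
= 9 * 8 * 7 * factorial(6)
= 9 * 8 * 7 * 6 * factorial(5)
= 9 * 8 * 7 * 6 * 5 * factorial(4)
= 9 * 8 * 7 * 6 * 5 * 4 * factorial(3)
= 9 * 8 * 7 * 6 * 5 * 4 * 3 * factorial(2)
= 9 * 8 * 7 * 6 * 5 * 4 * 3 * 2 * factorial(1)
= 9 * 8 * 7 * 6 * 5 * 4 * 3 * 2 * 1
= 362880


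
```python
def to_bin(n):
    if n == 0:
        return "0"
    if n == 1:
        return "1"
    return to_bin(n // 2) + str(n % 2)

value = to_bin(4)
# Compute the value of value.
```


to_bin(4)
= to_bin(2) + "0"
= to_bin(1) + "0" + "0"
= "1" + "0" + "0"
= "100"


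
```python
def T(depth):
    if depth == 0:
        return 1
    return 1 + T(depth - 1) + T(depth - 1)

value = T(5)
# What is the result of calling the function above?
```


T(5)
= 1 + T(4) + T(4)
= 1 + 2 * T(4)
T(k) = 2^(k+1) - 1
T(0) = 1
T(1) = 3
T(2) = 7
T(3) = 15
T(4) = 31
T(5) = 2^6 - 1 = 63


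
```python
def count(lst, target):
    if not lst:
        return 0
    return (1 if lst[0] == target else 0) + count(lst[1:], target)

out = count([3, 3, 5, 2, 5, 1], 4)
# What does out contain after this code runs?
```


count([3, 3, 5, 2, 5, 1], 4)
lst[0]=3 != 4: 0 + count([3, 5, 2, 5, 1], 4)
lst[0]=3 != 4: 0 + count([5, 2, 5, 1], 4)
lst[0]=5 != 4: 0 + count([2, 5, 1], 4)
lst[0]=2 != 4: 0 + count([5, 1], 4)
lst[0]=5 != 4: 0 + count([1], 4)
lst[0]=1 != 4: 0 + count([], 4)
= 0


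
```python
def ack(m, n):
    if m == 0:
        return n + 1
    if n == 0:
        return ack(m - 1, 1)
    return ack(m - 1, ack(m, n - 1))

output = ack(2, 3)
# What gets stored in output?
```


ack(2, 3)
= ack(1, ack(2, 2))
First compute ack(2, 2) = 7
= ack(1, 7)
= 9


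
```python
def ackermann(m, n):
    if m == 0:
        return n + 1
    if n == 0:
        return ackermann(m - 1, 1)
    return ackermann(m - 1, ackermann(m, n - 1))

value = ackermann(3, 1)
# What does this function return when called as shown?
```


ackermann(3, 1)
= ackermann(2, ackermann(3, 0))
First compute ackermann(3, 0) = 5
= ackermann(2, 5)
= 13


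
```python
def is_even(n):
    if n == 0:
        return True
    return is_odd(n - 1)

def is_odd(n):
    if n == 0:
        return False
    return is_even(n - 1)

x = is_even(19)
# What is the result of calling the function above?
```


is_even(19)
= is_odd(18)
= is_even(17)
= is_odd(16)
= is_even(15)
= is_odd(14)
= is_even(13)
= is_odd(12)
= is_even(11)
= is_odd(10)
= is_even(9)
= is_odd(8)
= is_even(7)
= is_odd(6)
= is_even(5)
= is_odd(4)
= is_even(3)
= is_odd(2)
= is_even(1)
= is_odd(0)
n == 0: return False
= False


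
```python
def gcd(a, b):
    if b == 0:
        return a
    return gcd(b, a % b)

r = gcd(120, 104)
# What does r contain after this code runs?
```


gcd(120, 104)
= gcd(104, 120 % 104) = gcd(104, 16)
= gcd(16, 104 % 16) = gcd(16, 8)
= gcd(8, 16 % 8) = gcd(8, 0)
b == 0, return a = 8


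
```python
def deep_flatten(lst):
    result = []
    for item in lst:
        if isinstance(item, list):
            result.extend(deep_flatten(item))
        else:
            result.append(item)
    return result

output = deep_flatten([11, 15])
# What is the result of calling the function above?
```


deep_flatten([11, 15])
Processing each element:
  11 is not a list -> append 11
  15 is not a list -> append 15
= [11, 15]


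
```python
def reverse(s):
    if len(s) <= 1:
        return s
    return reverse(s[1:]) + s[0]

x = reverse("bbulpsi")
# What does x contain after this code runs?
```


reverse("bbulpsi")
= reverse("bulpsi") + "b"
= reverse("ulpsi") + "b" + "b"
= reverse("lpsi") + "u" + "b" + "b"
= reverse("psi") + "l" + "u" + "b" + "b"
= reverse("si") + "p" + "l" + "u" + "b" + "b"
= reverse("i") + "s" + "p" + "l" + "u" + "b" + "b"
= "i" + "s" + "p" + "l" + "u" + "b" + "b"
= "isplubb"


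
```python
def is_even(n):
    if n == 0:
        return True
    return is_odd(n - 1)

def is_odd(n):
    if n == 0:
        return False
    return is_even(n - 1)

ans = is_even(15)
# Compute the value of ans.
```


is_even(15)
= is_odd(14)
= is_even(13)
= is_odd(12)
= is_even(11)
= is_odd(10)
= is_even(9)
= is_odd(8)
= is_even(7)
= is_odd(6)
= is_even(5)
= is_odd(4)
= is_even(3)
= is_odd(2)
= is_even(1)
= is_odd(0)
n == 0: return False
= False


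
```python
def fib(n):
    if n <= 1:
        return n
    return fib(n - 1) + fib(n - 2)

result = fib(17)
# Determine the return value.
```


fib(17)
= fib(16) + fib(15)
= (fib(15) + fib(14)) + fib(15)
Computing bottom-up: fib(0)=0, fib(1)=1, fib(2)=1, fib(3)=2, fib(4)=3, fib(5)=5, fib(6)=8, fib(7)=13, fib(8)=21, fib(9)=34, fib(10)=55, fib(11)=89, fib(12)=144, fib(13)=233, fib(14)=377, fib(15)=610, fib(16)=987, fib(17)=1597
= 1597


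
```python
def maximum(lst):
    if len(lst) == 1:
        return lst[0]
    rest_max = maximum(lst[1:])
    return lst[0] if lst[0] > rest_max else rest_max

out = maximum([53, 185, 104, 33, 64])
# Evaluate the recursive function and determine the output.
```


maximum([53, 185, 104, 33, 64])
= compare 53 with maximum([185, 104, 33, 64])
= compare 185 with maximum([104, 33, 64])
= compare 104 with maximum([33, 64])
= compare 33 with maximum([64])
Base: maximum([64]) = 64
compare 33 with 64: max = 64
compare 104 with 64: max = 104
compare 185 with 104: max = 185
compare 53 with 185: max = 185
= 185


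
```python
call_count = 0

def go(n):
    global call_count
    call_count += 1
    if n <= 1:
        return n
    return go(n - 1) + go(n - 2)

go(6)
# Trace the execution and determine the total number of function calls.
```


go(6) calls go(5) and go(4); each non-base call branches into two more.
Let C(k) = total number of calls made by go(k), including the call to go(k) itself.
Base cases: C(0) = 1, C(1) = 1
Recurrence: C(k) = 1 + C(k-1) + C(k-2)
  C(2) = 1 + C(1) + C(0) = 1 + 1 + 1 = 3
  C(3) = 1 + C(2) + C(1) = 1 + 3 + 1 = 5
  C(4) = 1 + C(3) + C(2) = 1 + 5 + 3 = 9
  C(5) = 1 + C(4) + C(3) = 1 + 9 + 5 = 15
  C(6) = 1 + C(5) + C(4) = 1 + 15 + 9 = 25
Total calls = C(6) = 25


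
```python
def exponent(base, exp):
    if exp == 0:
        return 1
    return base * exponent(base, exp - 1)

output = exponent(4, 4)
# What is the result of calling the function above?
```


exponent(4, 4)
= 4 * exponent(4, 3)
= 4 * 4 * exponent(4, 2)
= 4 * 4 * 4 * exponent(4, 1)
= 4 * 4 * 4 * 4 * exponent(4, 0)
= 4 * 4 * 4 * 4 * 1
= 256


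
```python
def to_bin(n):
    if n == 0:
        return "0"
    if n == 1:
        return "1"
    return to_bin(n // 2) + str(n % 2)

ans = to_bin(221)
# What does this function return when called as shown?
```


to_bin(221)
= to_bin(110) + "1"
= to_bin(55) + "0" + "1"
= to_bin(27) + "1" + "0" + "1"
= to_bin(13) + "1" + "1" + "0" + "1"
= to_bin(6) + "1" + "1" + "1" + "0" + "1"
= to_bin(3) + "0" + "1" + "1" + "1" + "0" + "1"
= to_bin(1) + "1" + "0" + "1" + "1" + "1" + "0" + "1"
= "1" + "1" + "0" + "1" + "1" + "1" + "0" + "1"
= "11011101"


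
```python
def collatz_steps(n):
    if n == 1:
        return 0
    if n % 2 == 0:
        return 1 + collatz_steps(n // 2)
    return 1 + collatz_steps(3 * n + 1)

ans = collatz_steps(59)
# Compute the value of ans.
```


collatz_steps(59)
59 is odd -> 3*59+1 = 178 -> collatz_steps(178)
178 is even -> collatz_steps(89)
89 is odd -> 3*89+1 = 268 -> collatz_steps(268)
268 is even -> collatz_steps(134)
134 is even -> collatz_steps(67)
67 is odd -> 3*67+1 = 202 -> collatz_steps(202)
202 is even -> collatz_steps(101)
101 is odd -> 3*101+1 = 304 -> collatz_steps(304)
304 is even -> collatz_steps(152)
152 is even -> collatz_steps(76)
76 is even -> collatz_steps(38)
38 is even -> collatz_steps(19)
19 is odd -> 3*19+1 = 58 -> collatz_steps(58)
58 is even -> collatz_steps(29)
29 is odd -> 3*29+1 = 88 -> collatz_steps(88)
88 is even -> collatz_steps(44)
44 is even -> collatz_steps(22)
22 is even -> collatz_steps(11)
11 is odd -> 3*11+1 = 34 -> collatz_steps(34)
34 is even -> collatz_steps(17)
17 is odd -> 3*17+1 = 52 -> collatz_steps(52)
52 is even -> collatz_steps(26)
26 is even -> collatz_steps(13)
13 is odd -> 3*13+1 = 40 -> collatz_steps(40)
40 is even -> collatz_steps(20)
20 is even -> collatz_steps(10)
10 is even -> collatz_steps(5)
5 is odd -> 3*5+1 = 16 -> collatz_steps(16)
16 is even -> collatz_steps(8)
8 is even -> collatz_steps(4)
4 is even -> collatz_steps(2)
2 is even -> collatz_steps(1)
Reached 1 after 32 steps
= 32


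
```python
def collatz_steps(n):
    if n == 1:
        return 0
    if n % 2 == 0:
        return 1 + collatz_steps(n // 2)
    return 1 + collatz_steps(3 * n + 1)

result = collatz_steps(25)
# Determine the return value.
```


collatz_steps(25)
25 is odd -> 3*25+1 = 76 -> collatz_steps(76)
76 is even -> collatz_steps(38)
38 is even -> collatz_steps(19)
19 is odd -> 3*19+1 = 58 -> collatz_steps(58)
58 is even -> collatz_steps(29)
29 is odd -> 3*29+1 = 88 -> collatz_steps(88)
88 is even -> collatz_steps(44)
44 is even -> collatz_steps(22)
22 is even -> collatz_steps(11)
11 is odd -> 3*11+1 = 34 -> collatz_steps(34)
34 is even -> collatz_steps(17)
17 is odd -> 3*17+1 = 52 -> collatz_steps(52)
52 is even -> collatz_steps(26)
26 is even -> collatz_steps(13)
13 is odd -> 3*13+1 = 40 -> collatz_steps(40)
40 is even -> collatz_steps(20)
20 is even -> collatz_steps(10)
10 is even -> collatz_steps(5)
5 is odd -> 3*5+1 = 16 -> collatz_steps(16)
16 is even -> collatz_steps(8)
8 is even -> collatz_steps(4)
4 is even -> collatz_steps(2)
2 is even -> collatz_steps(1)
Reached 1 after 23 steps
= 23


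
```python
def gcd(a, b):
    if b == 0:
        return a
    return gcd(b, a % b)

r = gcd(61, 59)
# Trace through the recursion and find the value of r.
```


gcd(61, 59)
= gcd(59, 61 % 59) = gcd(59, 2)
= gcd(2, 59 % 2) = gcd(2, 1)
= gcd(1, 2 % 1) = gcd(1, 0)
b == 0, return a = 1


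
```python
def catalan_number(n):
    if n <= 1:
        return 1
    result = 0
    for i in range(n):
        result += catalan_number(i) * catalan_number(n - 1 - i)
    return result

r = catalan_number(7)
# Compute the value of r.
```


catalan_number(7)
= sum of catalan_number(i) * catalan_number(7-1-i) for i in 0..6
First compute sub-values bottom-up:
  catalan_number(0) = 1, catalan_number(1) = 1
  catalan_number(2) = 1*1 + 1*1 = 2
  catalan_number(3) = 1*2 + 1*1 + 2*1 = 5
  catalan_number(4) = 1*5 + 1*2 + 2*1 + 5*1 = 14
  catalan_number(5) = 1*14 + 1*5 + 2*2 + 5*1 + 14*1 = 42
  catalan_number(6) = 1*42 + 1*14 + 2*5 + 5*2 + 14*1 + 42*1 = 132
Now catalan_number(7):
  catalan_number(0)*catalan_number(6) = 1*132 = 132
  catalan_number(1)*catalan_number(5) = 1*42 = 42
  catalan_number(2)*catalan_number(4) = 2*14 = 28
  catalan_number(3)*catalan_number(3) = 5*5 = 25
  catalan_number(4)*catalan_number(2) = 14*2 = 28
  catalan_number(5)*catalan_number(1) = 42*1 = 42
  catalan_number(6)*catalan_number(0) = 132*1 = 132
= 132 + 42 + 28 + 25 + 28 + 42 + 132
= 429


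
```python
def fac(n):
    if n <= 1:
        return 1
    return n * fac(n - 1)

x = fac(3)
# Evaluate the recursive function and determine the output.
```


fac(3)
= 3 * fac(2)
= 3 * 2 * fac(1)
= 3 * 2 * 1
= 6


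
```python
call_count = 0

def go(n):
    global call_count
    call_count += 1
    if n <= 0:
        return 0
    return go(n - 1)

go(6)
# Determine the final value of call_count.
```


go(6) calls go(5) calls ... calls go(0)
Total calls: 6 + 1 (for base case) = 7


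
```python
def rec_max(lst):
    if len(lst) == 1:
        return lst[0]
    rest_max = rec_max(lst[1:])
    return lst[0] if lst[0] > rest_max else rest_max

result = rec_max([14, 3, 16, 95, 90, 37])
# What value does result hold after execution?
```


rec_max([14, 3, 16, 95, 90, 37])
= compare 14 with rec_max([3, 16, 95, 90, 37])
= compare 3 with rec_max([16, 95, 90, 37])
= compare 16 with rec_max([95, 90, 37])
= compare 95 with rec_max([90, 37])
= compare 90 with rec_max([37])
Base: rec_max([37]) = 37
compare 90 with 37: max = 90
compare 95 with 90: max = 95
compare 16 with 95: max = 95
compare 3 with 95: max = 95
compare 14 with 95: max = 95
= 95


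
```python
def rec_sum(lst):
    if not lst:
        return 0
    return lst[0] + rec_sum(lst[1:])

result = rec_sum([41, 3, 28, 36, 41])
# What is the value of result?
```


rec_sum([41, 3, 28, 36, 41])
= 41 + rec_sum([3, 28, 36, 41])
= 41 + 3 + rec_sum([28, 36, 41])
= 41 + 3 + 28 + rec_sum([36, 41])
= 41 + 3 + 28 + 36 + rec_sum([41])
= 41 + 3 + 28 + 36 + 41 + rec_sum([])
= 41 + 3 + 28 + 36 + 41 + 0
= 149
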